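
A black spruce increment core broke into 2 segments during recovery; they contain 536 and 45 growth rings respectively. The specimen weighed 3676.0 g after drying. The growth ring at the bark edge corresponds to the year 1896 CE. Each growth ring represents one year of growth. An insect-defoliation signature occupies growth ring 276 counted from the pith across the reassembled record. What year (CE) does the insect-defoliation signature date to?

Total growth rings = 536 + 45 = 581.
581 − 276 = 305 growth rings lie beyond the insect-defoliation signature toward the bark edge.
Counting back 305 years from 1896 CE places the insect-defoliation signature in 1896 − 305 = 1591 CE.

1591 CE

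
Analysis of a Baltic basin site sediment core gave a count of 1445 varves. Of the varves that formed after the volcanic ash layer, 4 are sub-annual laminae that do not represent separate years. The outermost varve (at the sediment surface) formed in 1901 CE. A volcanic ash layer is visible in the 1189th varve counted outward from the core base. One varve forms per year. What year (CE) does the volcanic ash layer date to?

1649 CE

1445 − 1189 = 256 varves lie beyond the volcanic ash layer toward the sediment surface.
Excluding 4 false varves: 256 − 4 = 252.
1901 − 252 = 1649 CE.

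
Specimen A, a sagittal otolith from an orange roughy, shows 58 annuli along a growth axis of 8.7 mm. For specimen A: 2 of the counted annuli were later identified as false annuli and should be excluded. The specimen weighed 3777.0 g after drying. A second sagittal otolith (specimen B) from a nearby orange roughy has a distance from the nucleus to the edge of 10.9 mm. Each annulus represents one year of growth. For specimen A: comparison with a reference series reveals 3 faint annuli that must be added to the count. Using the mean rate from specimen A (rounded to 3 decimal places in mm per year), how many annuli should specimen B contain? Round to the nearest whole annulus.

Specimen A: true annulus count = 58 − 2 + 3 = 59.
A: Extension rate ≈ 8.7 / 59 = 0.147 mm per year.
Specimen B: 10.9 mm / 0.147 mm per year = 74.15 years ≈ 74 annuli.

74 annuli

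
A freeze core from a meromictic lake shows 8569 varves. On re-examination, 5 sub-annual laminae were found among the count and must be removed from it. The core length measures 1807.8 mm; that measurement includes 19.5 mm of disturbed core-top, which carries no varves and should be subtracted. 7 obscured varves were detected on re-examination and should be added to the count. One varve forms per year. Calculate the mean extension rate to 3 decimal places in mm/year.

0.209 mm/year

Adjusted count: 8569 − 5 + 7 = 8571 varves.
Net length = 1807.8 − 19.5 = 1788.3 mm.
Extension rate ≈ 1788.3 / 8571 = 0.209 mm/year.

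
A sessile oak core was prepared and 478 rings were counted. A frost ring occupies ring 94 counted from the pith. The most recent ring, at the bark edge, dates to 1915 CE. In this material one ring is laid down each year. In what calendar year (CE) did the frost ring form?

1531 CE

The frost ring sits at ring 94 from the pith, so 478 − 94 = 384 rings formed after it.
Counting back 384 years from 1915 CE places the frost ring in 1915 − 384 = 1531 CE.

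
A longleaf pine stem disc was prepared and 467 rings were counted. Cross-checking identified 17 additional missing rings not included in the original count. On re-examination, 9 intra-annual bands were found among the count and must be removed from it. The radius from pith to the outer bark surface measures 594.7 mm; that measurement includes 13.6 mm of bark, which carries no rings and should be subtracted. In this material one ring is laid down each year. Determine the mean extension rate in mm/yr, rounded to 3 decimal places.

1.223 mm/yr

True ring count = 467 − 9 + 17 = 475.
Net length = 594.7 − 13.6 = 581.1 mm.
Extension rate ≈ 581.1 / 475 = 1.223 mm/yr.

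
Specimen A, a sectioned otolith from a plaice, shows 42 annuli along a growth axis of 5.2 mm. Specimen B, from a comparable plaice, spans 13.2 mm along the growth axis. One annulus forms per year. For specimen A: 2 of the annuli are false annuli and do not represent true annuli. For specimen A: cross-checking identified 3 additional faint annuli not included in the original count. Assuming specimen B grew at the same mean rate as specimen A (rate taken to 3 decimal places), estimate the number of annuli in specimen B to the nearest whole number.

109 annuli

Specimen A: correcting the raw count gives 42 − 2 + 3 = 43 true annuli.
A: Extension rate ≈ 5.2 / 43 = 0.121 mm/year.
For B, 13.2 / 0.121 = 109.09 years ≈ 109 annuli.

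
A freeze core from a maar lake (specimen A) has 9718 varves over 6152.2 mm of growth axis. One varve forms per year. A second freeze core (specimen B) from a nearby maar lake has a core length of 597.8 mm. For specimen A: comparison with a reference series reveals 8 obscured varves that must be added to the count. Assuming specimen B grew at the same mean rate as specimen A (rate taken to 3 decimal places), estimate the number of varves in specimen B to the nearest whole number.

Specimen A: after corrections the count is 9718 + 8 = 9726 varves.
A: Mean rate = 6152.2 mm / 9726 years ≈ 0.633 mm/year.
Specimen B: 597.8 mm / 0.633 mm per year = 944.39 years ≈ 944 varves.

944 varves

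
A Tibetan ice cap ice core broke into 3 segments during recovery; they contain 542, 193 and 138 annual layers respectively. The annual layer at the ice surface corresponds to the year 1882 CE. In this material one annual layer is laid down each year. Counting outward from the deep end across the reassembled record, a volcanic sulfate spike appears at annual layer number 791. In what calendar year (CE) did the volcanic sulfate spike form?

1800 CE

Total annual layers = 542 + 193 + 138 = 873.
873 − 791 = 82 annual layers lie beyond the volcanic sulfate spike toward the ice surface.
The annual layer at the ice surface is 1882 CE, so the volcanic sulfate spike dates to 1882 − 82 = 1800 CE.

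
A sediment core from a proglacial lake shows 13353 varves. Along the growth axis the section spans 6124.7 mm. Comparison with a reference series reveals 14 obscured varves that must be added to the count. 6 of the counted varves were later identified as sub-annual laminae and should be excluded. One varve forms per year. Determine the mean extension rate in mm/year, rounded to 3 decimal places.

Correcting the raw count gives 13353 − 6 + 14 = 13361 true varves.
6124.7 mm over 13361 years gives 6124.7 / 13361 ≈ 0.458 mm/year.

0.458 mm/year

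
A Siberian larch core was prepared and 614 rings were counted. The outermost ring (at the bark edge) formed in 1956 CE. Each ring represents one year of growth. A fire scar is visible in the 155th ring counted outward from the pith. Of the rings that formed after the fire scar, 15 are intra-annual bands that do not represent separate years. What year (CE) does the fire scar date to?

1512 CE

614 − 155 = 459 rings lie beyond the fire scar toward the bark edge.
Removing the 15 false rings leaves 459 − 15 = 444 true rings beyond the fire scar.
The ring at the bark edge is 1956 CE, so the fire scar dates to 1956 − 444 = 1512 CE.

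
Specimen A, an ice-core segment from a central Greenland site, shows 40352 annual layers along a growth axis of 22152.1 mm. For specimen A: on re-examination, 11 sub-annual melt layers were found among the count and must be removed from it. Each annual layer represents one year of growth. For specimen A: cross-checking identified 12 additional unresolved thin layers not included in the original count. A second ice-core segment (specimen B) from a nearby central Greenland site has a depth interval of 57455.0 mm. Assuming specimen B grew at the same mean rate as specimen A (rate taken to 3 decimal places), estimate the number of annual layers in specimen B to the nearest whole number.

Specimen A: true annual layer count = 40352 − 11 + 12 = 40353.
A: 22152.1 mm over 40353 years gives 22152.1 / 40353 ≈ 0.549 mm/year.
B spans 57455.0 / 0.549 = 104653.92 years ≈ 104654 annual layers.

104654 annual layers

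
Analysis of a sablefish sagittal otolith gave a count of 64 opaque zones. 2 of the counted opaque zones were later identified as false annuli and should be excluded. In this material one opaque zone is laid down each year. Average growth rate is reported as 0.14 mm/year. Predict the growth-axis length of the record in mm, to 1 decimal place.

8.7 mm

After corrections the count is 64 − 2 = 62 opaque zones.
Length ≈ 0.14 × 62 = 8.7 mm.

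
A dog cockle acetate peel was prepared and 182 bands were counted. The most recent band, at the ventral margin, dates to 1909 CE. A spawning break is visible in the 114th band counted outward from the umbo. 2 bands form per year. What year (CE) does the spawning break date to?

1875 CE

Between band 114 and the ventral margin there are 182 − 114 = 68 bands.
With 2 bands per year, 68 / 2 = 34 years.
Counting back 34 years from 1909 CE places the spawning break in 1909 − 34 = 1875 CE.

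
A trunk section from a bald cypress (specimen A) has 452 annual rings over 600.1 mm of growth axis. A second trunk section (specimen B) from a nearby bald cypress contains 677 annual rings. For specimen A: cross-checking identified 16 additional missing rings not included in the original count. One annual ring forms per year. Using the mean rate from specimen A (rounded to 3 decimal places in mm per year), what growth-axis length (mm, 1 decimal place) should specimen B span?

867.9 mm

Specimen A: after corrections the count is 452 + 16 = 468 annual rings.
A: Extension rate ≈ 600.1 / 468 = 1.282 mm/yr.
For B, 1.282 mm/year × 677 years = 867.9 mm.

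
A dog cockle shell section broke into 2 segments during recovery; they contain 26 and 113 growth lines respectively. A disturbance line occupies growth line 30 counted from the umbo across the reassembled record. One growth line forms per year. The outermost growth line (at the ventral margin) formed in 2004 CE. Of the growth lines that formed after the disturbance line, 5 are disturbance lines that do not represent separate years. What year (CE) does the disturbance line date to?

1900 CE

Total growth lines = 26 + 113 = 139.
Between growth line 30 and the ventral margin there are 139 − 30 = 109 growth lines.
109 − 5 false = 104 true growth lines after the disturbance line.
Counting back 104 years from 2004 CE places the disturbance line in 2004 − 104 = 1900 CE.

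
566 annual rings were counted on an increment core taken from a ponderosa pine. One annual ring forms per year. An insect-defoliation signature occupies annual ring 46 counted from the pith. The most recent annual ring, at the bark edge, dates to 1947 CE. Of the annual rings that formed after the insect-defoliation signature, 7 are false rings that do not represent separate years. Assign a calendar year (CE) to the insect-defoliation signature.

The insect-defoliation signature sits at annual ring 46 from the pith, so 566 − 46 = 520 annual rings formed after it.
520 − 7 false = 513 true annual rings after the insect-defoliation signature.
1947 − 513 = 1434 CE.

1434 CE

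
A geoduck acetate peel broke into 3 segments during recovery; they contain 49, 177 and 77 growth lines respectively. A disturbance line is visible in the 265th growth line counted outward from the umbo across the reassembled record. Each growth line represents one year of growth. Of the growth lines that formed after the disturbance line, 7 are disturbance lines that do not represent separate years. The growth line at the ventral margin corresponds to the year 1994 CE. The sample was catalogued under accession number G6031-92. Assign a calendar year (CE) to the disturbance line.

1963 CE

Total growth lines = 49 + 177 + 77 = 303.
The disturbance line sits at growth line 265 from the umbo, so 303 − 265 = 38 growth lines formed after it.
38 − 7 false = 31 true growth lines after the disturbance line.
The growth line at the ventral margin is 1994 CE, so the disturbance line dates to 1994 − 31 = 1963 CE.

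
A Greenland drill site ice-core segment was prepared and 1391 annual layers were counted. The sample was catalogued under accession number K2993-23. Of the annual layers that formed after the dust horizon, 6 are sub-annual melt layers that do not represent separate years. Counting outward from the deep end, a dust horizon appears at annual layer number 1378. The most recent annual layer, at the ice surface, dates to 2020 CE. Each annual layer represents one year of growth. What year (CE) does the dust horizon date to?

Between annual layer 1378 and the ice surface there are 1391 − 1378 = 13 annual layers.
Excluding 6 false annual layers: 13 − 6 = 7.
Counting back 7 years from 2020 CE places the dust horizon in 2020 − 7 = 2013 CE.

2013 CE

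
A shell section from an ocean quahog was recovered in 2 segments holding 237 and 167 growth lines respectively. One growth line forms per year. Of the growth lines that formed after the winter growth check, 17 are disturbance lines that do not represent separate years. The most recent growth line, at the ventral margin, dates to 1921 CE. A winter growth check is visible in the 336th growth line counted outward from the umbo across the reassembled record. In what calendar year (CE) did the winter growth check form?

1870 CE

Total growth lines = 237 + 167 = 404.
Between growth line 336 and the ventral margin there are 404 − 336 = 68 growth lines.
68 − 17 false = 51 true growth lines after the winter growth check.
Counting back 51 years from 1921 CE places the winter growth check in 1921 − 51 = 1870 CE.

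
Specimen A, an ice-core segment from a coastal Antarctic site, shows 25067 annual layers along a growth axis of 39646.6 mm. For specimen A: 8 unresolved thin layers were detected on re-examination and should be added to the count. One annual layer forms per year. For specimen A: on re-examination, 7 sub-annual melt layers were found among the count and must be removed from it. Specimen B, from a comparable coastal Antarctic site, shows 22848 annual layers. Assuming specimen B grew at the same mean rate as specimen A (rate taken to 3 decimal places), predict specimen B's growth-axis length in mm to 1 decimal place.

36145.5 mm

Specimen A: after corrections the count is 25067 − 7 + 8 = 25068 annual layers.
A: 39646.6 mm over 25068 years gives 39646.6 / 25068 ≈ 1.582 mm per year.
B's length ≈ 1.582 × 22848 = 36145.5 mm.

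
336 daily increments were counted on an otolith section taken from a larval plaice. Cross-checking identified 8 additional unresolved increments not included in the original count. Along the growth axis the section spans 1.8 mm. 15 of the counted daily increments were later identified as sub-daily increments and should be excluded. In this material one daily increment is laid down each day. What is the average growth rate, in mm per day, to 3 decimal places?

0.005 mm per day

True daily increment count = 336 − 15 + 8 = 329.
Extension rate ≈ 1.8 / 329 = 0.005 mm per day.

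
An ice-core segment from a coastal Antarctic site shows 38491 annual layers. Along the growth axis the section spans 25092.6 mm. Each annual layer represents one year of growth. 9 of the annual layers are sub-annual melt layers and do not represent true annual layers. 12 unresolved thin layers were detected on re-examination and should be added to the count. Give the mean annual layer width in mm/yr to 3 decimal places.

True annual layer count = 38491 − 9 + 12 = 38494.
Extension rate ≈ 25092.6 / 38494 = 0.652 mm/yr.

0.652 mm/yr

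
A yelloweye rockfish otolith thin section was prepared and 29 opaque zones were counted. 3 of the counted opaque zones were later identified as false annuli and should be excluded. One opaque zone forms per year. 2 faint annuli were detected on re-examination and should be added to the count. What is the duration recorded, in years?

Adjusted count: 29 − 3 + 2 = 28 opaque zones.
At one opaque zone per year, that is 28 years.

28 years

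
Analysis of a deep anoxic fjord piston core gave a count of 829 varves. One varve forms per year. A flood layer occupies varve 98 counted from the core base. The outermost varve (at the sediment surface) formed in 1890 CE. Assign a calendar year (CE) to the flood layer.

1159 CE

Between varve 98 and the sediment surface there are 829 − 98 = 731 varves.
1890 − 731 = 1159 CE.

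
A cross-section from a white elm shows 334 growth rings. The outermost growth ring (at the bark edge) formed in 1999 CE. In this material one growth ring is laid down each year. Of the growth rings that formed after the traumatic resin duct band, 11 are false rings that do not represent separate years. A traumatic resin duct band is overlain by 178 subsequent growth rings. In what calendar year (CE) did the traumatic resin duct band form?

There are 178 growth rings younger than the traumatic resin duct band.
178 − 11 false = 167 true growth rings after the traumatic resin duct band.
Counting back 167 years from 1999 CE places the traumatic resin duct band in 1999 − 167 = 1832 CE.

1832 CE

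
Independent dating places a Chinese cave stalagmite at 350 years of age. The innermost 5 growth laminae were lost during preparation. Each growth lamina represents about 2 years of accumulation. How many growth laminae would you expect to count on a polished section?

At 2 years per growth lamina, 350 / 2 = 175 growth laminae are expected.
Subtracting the 5 growth laminae not captured gives 175 − 5 = 170 growth laminae in the record.

170 growth laminae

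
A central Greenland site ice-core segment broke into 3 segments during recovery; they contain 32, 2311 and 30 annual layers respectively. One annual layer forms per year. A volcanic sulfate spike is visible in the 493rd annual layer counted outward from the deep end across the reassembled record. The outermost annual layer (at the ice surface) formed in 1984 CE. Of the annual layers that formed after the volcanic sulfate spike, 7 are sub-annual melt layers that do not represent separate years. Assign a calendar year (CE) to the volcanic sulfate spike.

Total annual layers = 32 + 2311 + 30 = 2373.
Between annual layer 493 and the ice surface there are 2373 − 493 = 1880 annual layers.
Excluding 7 false annual layers: 1880 − 7 = 1873.
Counting back 1873 years from 1984 CE places the volcanic sulfate spike in 1984 − 1873 = 111 CE.

111 CE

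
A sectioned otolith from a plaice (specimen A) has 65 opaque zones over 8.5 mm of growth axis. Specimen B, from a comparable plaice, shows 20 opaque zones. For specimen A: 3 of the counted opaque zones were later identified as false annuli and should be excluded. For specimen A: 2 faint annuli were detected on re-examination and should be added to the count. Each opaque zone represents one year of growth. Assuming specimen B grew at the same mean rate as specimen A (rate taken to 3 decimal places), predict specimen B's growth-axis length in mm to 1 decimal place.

2.7 mm

Specimen A: adjusted count: 65 − 3 + 2 = 64 opaque zones.
A: Extension rate ≈ 8.5 / 64 = 0.133 mm per year.
B's length ≈ 0.133 × 20 = 2.7 mm.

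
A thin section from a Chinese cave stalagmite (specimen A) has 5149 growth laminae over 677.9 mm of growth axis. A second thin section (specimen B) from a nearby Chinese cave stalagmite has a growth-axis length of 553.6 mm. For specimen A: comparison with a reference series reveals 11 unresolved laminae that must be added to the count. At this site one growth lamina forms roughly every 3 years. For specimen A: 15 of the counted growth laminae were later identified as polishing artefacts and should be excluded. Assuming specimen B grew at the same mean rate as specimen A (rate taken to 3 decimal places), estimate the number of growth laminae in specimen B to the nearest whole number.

4194 growth laminae

Specimen A: after corrections the count is 5149 − 15 + 11 = 5145 growth laminae.
Specimen A: multiplying by 3 years per growth lamina: 5145 × 3 = 15435 years.
A: 677.9 mm over 15435 years gives 677.9 / 15435 ≈ 0.044 mm/year.
For B, 553.6 / 0.044 = 12581.82 years; at 3 years per growth lamina that is 12581.82 / 3 ≈ 4194 growth laminae.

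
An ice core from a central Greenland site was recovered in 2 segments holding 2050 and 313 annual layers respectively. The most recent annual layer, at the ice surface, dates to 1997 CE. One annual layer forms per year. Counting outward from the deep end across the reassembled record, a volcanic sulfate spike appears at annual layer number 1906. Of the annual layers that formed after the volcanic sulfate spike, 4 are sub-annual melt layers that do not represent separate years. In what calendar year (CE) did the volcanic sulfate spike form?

1544 CE

Total annual layers = 2050 + 313 = 2363.
The volcanic sulfate spike sits at annual layer 1906 from the deep end, so 2363 − 1906 = 457 annual layers formed after it.
Removing the 4 false annual layers leaves 457 − 4 = 453 true annual layers beyond the volcanic sulfate spike.
1997 − 453 = 1544 CE.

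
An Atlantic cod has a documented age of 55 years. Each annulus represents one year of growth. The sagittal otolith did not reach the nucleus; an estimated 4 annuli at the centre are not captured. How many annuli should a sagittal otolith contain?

51 annuli

One annulus per year gives 55 annuli over 55 years.
Less the 4 uncaptured annuli: 55 − 4 = 51.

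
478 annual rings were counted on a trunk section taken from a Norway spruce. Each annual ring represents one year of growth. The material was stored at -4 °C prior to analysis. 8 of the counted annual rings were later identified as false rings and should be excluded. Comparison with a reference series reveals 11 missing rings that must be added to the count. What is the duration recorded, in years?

481 years

True annual ring count = 478 − 8 + 11 = 481.
At one annual ring per year, that is 481 years.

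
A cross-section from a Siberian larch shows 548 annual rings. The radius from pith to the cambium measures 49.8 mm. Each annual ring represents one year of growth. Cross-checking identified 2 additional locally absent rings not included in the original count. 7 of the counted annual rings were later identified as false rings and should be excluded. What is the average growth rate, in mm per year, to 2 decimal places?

After corrections the count is 548 − 7 + 2 = 543 annual rings.
Mean rate = 49.8 mm / 543 years ≈ 0.09 mm per year.

0.09 mm per year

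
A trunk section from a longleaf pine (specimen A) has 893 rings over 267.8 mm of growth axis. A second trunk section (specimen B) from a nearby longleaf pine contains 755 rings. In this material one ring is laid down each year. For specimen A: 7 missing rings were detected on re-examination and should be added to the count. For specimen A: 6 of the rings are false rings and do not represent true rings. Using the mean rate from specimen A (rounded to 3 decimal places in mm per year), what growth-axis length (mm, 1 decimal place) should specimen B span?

Specimen A: adjusted count: 893 − 6 + 7 = 894 rings.
A: Mean rate = 267.8 mm / 894 years ≈ 0.300 mm/year.
Length of B = 0.300 × 755 = 226.5 mm.

226.5 mm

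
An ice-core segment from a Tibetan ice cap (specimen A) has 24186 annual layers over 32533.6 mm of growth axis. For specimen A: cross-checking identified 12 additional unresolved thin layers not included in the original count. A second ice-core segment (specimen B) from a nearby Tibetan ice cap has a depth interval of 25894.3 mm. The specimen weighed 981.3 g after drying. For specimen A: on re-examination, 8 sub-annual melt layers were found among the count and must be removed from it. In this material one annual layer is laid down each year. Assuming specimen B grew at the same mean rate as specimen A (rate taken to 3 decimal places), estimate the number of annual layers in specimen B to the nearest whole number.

19252 annual layers

Specimen A: true annual layer count = 24186 − 8 + 12 = 24190.
A: 32533.6 mm over 24190 years gives 32533.6 / 24190 ≈ 1.345 mm/yr.
Specimen B: 25894.3 mm / 1.345 mm per year = 19252.27 years ≈ 19252 annual layers.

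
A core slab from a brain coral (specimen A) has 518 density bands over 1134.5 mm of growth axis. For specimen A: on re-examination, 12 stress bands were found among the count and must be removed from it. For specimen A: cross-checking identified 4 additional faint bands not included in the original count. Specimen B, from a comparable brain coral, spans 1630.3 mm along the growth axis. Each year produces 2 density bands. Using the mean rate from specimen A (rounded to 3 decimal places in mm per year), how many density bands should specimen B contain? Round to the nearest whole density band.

733 density bands

Specimen A: adjusted count: 518 − 12 + 4 = 510 density bands.
Specimen A: 510 density bands at 2 per year is 510 / 2 = 255 years.
A: Extension rate ≈ 1134.5 / 255 = 4.449 mm/yr.
For B, 1630.3 / 4.449 = 366.44 years; at 2 density bands per year that is 366.44 × 2 ≈ 733 density bands.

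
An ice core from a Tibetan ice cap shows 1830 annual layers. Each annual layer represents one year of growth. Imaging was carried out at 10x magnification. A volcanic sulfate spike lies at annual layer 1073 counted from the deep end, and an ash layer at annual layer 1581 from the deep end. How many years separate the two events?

508 yr

1581 − 1073 = 508 annual layers lie between the two events.
That is 508 years at one annual layer per year.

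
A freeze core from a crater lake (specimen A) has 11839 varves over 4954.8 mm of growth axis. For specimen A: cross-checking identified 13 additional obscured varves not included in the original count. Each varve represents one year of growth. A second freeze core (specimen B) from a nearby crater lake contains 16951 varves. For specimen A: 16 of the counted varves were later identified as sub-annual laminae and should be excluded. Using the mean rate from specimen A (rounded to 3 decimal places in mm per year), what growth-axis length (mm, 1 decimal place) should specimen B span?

7102.5 mm

Specimen A: correcting the raw count gives 11839 − 16 + 13 = 11836 true varves.
A: 4954.8 mm over 11836 years gives 4954.8 / 11836 ≈ 0.419 mm/year.
Length of B = 0.419 × 16951 = 7102.5 mm.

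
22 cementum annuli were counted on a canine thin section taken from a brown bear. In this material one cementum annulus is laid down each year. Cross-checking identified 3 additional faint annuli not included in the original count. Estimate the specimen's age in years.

25 years

True cementum annulus count = 22 + 3 = 25.
At one cementum annulus per year, that is 25 years.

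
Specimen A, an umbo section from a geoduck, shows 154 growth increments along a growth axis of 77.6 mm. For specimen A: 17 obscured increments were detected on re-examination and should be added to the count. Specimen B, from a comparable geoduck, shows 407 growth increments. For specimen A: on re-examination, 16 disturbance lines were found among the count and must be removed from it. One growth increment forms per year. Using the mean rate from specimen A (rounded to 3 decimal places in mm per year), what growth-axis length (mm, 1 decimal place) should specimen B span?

Specimen A: correcting the raw count gives 154 − 16 + 17 = 155 true growth increments.
A: Mean rate = 77.6 mm / 155 years ≈ 0.501 mm/year.
For B, 0.501 mm/year × 407 years = 203.9 mm.

203.9 mm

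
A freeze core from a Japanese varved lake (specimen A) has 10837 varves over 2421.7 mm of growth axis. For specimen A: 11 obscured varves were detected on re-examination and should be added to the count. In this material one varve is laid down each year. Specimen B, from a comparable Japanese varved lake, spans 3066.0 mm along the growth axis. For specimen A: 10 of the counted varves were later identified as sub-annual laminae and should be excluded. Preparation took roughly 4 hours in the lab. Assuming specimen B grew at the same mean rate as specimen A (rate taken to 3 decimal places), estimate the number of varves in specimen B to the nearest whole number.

13749 varves

Specimen A: true varve count = 10837 − 10 + 11 = 10838.
A: Extension rate ≈ 2421.7 / 10838 = 0.223 mm per year.
For B, 3066.0 / 0.223 = 13748.88 years ≈ 13749 varves.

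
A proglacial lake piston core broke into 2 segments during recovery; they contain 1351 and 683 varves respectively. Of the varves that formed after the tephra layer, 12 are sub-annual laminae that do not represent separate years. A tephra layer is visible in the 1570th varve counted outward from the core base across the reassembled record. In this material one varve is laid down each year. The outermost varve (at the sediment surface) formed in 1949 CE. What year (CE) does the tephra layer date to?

1497 CE

Total varves = 1351 + 683 = 2034.
The tephra layer sits at varve 1570 from the core base, so 2034 − 1570 = 464 varves formed after it.
464 − 12 false = 452 true varves after the tephra layer.
The varve at the sediment surface is 1949 CE, so the tephra layer dates to 1949 − 452 = 1497 CE.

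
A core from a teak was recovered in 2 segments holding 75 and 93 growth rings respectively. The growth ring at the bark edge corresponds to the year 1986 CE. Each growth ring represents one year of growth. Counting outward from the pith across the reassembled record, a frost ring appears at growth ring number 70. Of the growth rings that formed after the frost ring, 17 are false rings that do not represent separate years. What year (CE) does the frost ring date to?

1905 CE

Total growth rings = 75 + 93 = 168.
The frost ring sits at growth ring 70 from the pith, so 168 − 70 = 98 growth rings formed after it.
Removing the 17 false growth rings leaves 98 − 17 = 81 true growth rings beyond the frost ring.
Counting back 81 years from 1986 CE places the frost ring in 1986 − 81 = 1905 CE.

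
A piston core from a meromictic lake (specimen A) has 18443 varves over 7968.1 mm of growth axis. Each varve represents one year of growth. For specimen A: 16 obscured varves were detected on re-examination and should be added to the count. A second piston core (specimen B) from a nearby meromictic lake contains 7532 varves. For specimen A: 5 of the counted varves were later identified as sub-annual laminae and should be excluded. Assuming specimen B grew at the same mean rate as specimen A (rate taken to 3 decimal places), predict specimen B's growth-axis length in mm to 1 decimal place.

3253.8 mm

Specimen A: correcting the raw count gives 18443 − 5 + 16 = 18454 true varves.
A: 7968.1 mm over 18454 years gives 7968.1 / 18454 ≈ 0.432 mm per year.
For B, 0.432 mm/year × 7532 years = 3253.8 mm.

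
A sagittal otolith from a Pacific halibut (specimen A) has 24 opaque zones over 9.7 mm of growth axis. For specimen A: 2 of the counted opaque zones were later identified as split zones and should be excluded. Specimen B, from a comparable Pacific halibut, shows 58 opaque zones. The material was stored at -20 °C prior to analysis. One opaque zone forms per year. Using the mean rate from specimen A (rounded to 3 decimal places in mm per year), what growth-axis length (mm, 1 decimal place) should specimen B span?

Specimen A: correcting the raw count gives 24 − 2 = 22 true opaque zones.
A: Mean rate = 9.7 mm / 22 years ≈ 0.441 mm/year.
For B, 0.441 mm/year × 58 years = 25.6 mm.

25.6 mm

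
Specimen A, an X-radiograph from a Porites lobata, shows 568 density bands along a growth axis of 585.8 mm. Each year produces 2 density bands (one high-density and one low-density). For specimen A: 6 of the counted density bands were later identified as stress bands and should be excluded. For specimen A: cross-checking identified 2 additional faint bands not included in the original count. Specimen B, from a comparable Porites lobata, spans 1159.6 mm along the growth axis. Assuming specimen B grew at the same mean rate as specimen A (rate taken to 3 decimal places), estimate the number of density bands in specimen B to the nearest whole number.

Specimen A: true density band count = 568 − 6 + 2 = 564.
Specimen A: with 2 density bands per year, 564 / 2 = 282 years.
A: 585.8 mm over 282 years gives 585.8 / 282 ≈ 2.077 mm per year.
B spans 1159.6 / 2.077 = 558.31 years; at 2 density bands per year that is 558.31 × 2 ≈ 1117 density bands.

1117 density bands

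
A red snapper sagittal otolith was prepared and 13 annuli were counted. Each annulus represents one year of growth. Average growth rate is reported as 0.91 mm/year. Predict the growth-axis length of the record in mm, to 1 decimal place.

13 years of growth are recorded.
Predicted length = 0.91 mm/year × 13 years = 11.8 mm.

11.8 mm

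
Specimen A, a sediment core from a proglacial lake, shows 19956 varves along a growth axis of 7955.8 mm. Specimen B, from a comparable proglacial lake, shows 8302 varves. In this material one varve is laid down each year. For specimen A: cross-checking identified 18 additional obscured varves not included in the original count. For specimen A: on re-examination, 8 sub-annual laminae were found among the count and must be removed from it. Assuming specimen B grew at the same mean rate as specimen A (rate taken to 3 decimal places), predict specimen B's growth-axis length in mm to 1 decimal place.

Specimen A: after corrections the count is 19956 − 8 + 18 = 19966 varves.
A: Extension rate ≈ 7955.8 / 19966 = 0.398 mm per year.
Length of B = 0.398 × 8302 = 3304.2 mm.

3304.2 mm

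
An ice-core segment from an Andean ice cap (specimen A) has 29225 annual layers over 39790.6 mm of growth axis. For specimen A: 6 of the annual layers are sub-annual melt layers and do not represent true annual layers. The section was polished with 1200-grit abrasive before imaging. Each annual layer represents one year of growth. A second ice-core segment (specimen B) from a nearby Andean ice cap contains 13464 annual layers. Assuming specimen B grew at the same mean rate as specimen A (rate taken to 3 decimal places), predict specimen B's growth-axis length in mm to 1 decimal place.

Specimen A: adjusted count: 29225 − 6 = 29219 annual layers.
A: 39790.6 mm over 29219 years gives 39790.6 / 29219 ≈ 1.362 mm/yr.
Length of B = 1.362 × 13464 = 18338.0 mm.

18338.0 mm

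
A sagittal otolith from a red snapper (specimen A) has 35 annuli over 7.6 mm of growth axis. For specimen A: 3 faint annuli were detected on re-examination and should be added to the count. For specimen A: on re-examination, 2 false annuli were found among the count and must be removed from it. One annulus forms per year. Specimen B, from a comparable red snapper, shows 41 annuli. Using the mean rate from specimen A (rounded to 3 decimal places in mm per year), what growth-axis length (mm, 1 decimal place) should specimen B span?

Specimen A: adjusted count: 35 − 2 + 3 = 36 annuli.
A: Mean rate = 7.6 mm / 36 years ≈ 0.211 mm per year.
For B, 0.211 mm/year × 41 years = 8.7 mm.

8.7 mm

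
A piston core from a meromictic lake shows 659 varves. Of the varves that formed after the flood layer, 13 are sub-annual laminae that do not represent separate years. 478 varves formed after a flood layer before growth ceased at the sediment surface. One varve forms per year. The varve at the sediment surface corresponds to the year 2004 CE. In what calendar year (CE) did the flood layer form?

478 varves formed after the flood layer.
Excluding 13 false varves: 478 − 13 = 465.
2004 − 465 = 1539 CE.

1539 CE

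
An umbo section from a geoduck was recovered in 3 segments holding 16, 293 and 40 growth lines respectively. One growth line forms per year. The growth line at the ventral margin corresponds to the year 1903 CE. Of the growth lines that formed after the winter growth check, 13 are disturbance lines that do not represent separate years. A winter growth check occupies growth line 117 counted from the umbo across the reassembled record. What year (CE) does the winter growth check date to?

Total growth lines = 16 + 293 + 40 = 349.
349 − 117 = 232 growth lines lie beyond the winter growth check toward the ventral margin.
Removing the 13 false growth lines leaves 232 − 13 = 219 true growth lines beyond the winter growth check.
The growth line at the ventral margin is 1903 CE, so the winter growth check dates to 1903 − 219 = 1684 CE.

1684 CE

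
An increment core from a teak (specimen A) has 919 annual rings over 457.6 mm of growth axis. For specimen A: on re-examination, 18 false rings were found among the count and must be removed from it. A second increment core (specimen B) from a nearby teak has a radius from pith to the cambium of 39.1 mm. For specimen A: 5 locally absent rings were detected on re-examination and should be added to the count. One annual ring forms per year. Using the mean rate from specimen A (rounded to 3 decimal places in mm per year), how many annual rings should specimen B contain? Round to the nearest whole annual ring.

77 annual rings

Specimen A: after corrections the count is 919 − 18 + 5 = 906 annual rings.
A: 457.6 mm over 906 years gives 457.6 / 906 ≈ 0.505 mm/year.
B spans 39.1 / 0.505 = 77.43 years ≈ 77 annual rings.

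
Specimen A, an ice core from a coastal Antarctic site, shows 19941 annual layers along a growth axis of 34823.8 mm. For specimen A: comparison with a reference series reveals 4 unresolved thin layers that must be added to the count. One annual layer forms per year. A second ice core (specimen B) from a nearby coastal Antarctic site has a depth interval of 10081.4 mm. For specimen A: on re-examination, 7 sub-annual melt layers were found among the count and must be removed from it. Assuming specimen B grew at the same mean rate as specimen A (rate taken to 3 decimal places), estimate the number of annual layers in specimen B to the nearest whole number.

Specimen A: true annual layer count = 19941 − 7 + 4 = 19938.
A: 34823.8 mm over 19938 years gives 34823.8 / 19938 ≈ 1.747 mm/year.
B spans 10081.4 / 1.747 = 5770.69 years ≈ 5771 annual layers.

5771 annual layers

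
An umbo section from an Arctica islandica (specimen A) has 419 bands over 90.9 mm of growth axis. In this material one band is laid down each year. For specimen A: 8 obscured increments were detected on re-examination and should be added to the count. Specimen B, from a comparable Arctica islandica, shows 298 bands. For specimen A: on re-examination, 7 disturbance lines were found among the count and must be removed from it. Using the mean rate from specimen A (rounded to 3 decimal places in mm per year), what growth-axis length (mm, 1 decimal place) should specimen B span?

64.4 mm

Specimen A: after corrections the count is 419 − 7 + 8 = 420 bands.
A: Extension rate ≈ 90.9 / 420 = 0.216 mm/year.
B's length ≈ 0.216 × 298 = 64.4 mm.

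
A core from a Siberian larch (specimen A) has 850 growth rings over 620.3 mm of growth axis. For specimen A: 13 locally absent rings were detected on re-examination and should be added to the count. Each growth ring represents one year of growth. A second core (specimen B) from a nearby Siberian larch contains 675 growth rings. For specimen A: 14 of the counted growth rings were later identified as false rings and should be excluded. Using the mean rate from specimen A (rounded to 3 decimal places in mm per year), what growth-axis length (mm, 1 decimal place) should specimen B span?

493.4 mm

Specimen A: after corrections the count is 850 − 14 + 13 = 849 growth rings.
A: Mean rate = 620.3 mm / 849 years ≈ 0.731 mm/yr.
B's length ≈ 0.731 × 675 = 493.4 mm.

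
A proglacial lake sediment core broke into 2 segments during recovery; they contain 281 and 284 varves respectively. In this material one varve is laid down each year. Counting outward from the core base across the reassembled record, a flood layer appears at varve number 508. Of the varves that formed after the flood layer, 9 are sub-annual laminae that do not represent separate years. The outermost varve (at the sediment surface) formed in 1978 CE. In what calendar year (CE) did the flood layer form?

Total varves = 281 + 284 = 565.
565 − 508 = 57 varves lie beyond the flood layer toward the sediment surface.
57 − 9 false = 48 true varves after the flood layer.
1978 − 48 = 1930 CE.

1930 CE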